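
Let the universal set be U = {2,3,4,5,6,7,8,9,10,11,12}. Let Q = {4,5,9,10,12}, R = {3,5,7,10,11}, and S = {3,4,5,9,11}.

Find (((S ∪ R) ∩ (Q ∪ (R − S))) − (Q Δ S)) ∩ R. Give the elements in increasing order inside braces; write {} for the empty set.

S ∪ R = {3,4,5,7,9,10,11}
R − S = {7,10}
Q ∪ (R − S) = {4,5,7,9,10,12}
(S ∪ R) ∩ (Q ∪ (R − S)) = {4,5,7,9,10}
Q Δ S = {3,10,11,12}
((S ∪ R) ∩ (Q ∪ (R − S))) − (Q Δ S) = {4,5,7,9}
(((S ∪ R) ∩ (Q ∪ (R − S))) − (Q Δ S)) ∩ R = {5,7}

{5,7}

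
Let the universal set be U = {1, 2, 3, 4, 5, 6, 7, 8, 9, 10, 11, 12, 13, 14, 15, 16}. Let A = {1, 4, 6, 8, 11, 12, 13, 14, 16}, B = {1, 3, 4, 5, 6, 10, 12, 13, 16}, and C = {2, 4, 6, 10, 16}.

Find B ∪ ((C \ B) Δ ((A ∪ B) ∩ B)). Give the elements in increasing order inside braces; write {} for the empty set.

C \ B = {2}
A ∪ B = {1, 3, 4, 5, 6, 8, 10, 11, 12, 13, 14, 16}
(A ∪ B) ∩ B = {1, 3, 4, 5, 6, 10, 12, 13, 16}
(C \ B) Δ ((A ∪ B) ∩ B) = {1, 2, 3, 4, 5, 6, 10, 12, 13, 16}
B ∪ ((C \ B) Δ ((A ∪ B) ∩ B)) = {1, 2, 3, 4, 5, 6, 10, 12, 13, 16}

{1, 2, 3, 4, 5, 6, 10, 12, 13, 16}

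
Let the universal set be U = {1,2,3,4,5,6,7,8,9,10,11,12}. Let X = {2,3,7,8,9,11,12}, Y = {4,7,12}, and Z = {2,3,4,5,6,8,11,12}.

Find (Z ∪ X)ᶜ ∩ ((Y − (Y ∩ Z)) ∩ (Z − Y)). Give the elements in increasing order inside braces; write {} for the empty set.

Z ∪ X = {2,3,4,5,6,7,8,9,11,12}
(Z ∪ X)ᶜ = {1,10}
Y ∩ Z = {4,12}
Y − (Y ∩ Z) = {7}
Z − Y = {2,3,5,6,8,11}
(Y − (Y ∩ Z)) ∩ (Z − Y) = {}
(Z ∪ X)ᶜ ∩ ((Y − (Y ∩ Z)) ∩ (Z − Y)) = {}

{}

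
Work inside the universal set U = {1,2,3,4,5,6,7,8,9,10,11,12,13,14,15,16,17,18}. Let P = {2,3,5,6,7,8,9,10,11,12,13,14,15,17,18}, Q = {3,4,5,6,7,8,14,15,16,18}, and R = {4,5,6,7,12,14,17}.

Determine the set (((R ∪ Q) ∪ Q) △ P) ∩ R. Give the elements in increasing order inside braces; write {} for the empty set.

{4}

R ∪ Q = {3,4,5,6,7,8,12,14,15,16,17,18}
(R ∪ Q) ∪ Q = {3,4,5,6,7,8,12,14,15,16,17,18}
((R ∪ Q) ∪ Q) △ P = {2,4,9,10,11,13,16}
(((R ∪ Q) ∪ Q) △ P) ∩ R = {4}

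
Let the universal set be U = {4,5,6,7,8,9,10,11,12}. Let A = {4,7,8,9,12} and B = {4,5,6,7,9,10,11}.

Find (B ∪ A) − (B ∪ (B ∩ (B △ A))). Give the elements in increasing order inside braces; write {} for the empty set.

B ∪ A = {4,5,6,7,8,9,10,11,12}
B △ A = {5,6,8,10,11,12}
B ∩ (B △ A) = {5,6,10,11}
B ∪ (B ∩ (B △ A)) = {4,5,6,7,9,10,11}
(B ∪ A) − (B ∪ (B ∩ (B △ A))) = {8,12}

{8,12}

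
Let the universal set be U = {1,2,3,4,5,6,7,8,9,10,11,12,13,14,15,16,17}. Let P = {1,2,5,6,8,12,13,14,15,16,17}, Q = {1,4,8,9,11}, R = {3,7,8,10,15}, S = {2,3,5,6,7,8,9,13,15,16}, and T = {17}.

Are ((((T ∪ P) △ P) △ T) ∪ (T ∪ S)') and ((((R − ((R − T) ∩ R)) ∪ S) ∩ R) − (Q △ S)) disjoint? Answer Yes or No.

Yes

T ∪ P = {1,2,5,6,8,12,13,14,15,16,17}
(T ∪ P) △ P = {}
((T ∪ P) △ P) △ T = {17}
T ∪ S = {2,3,5,6,7,8,9,13,15,16,17}
(T ∪ S)' = {1,4,10,11,12,14}
(((T ∪ P) △ P) △ T) ∪ (T ∪ S)' = {1,4,10,11,12,14,17}
R − T = {3,7,8,10,15}
(R − T) ∩ R = {3,7,8,10,15}
R − ((R − T) ∩ R) = {}
(R − ((R − T) ∩ R)) ∪ S = {2,3,5,6,7,8,9,13,15,16}
((R − ((R − T) ∩ R)) ∪ S) ∩ R = {3,7,8,15}
Q △ S = {1,2,3,4,5,6,7,11,13,15,16}
(((R − ((R − T) ∩ R)) ∪ S) ∩ R) − (Q △ S) = {8}
{1,4,10,11,12,14,17} and {8} share no elements.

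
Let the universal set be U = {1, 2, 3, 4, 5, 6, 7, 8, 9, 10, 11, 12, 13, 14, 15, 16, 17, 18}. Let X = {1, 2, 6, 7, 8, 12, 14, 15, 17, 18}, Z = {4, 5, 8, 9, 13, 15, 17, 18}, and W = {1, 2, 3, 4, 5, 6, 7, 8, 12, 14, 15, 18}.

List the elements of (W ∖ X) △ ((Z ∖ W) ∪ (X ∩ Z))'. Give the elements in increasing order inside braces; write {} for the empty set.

W ∖ X = {3, 4, 5}
Z ∖ W = {9, 13, 17}
X ∩ Z = {8, 15, 17, 18}
(Z ∖ W) ∪ (X ∩ Z) = {8, 9, 13, 15, 17, 18}
((Z ∖ W) ∪ (X ∩ Z))' = {1, 2, 3, 4, 5, 6, 7, 10, 11, 12, 14, 16}
(W ∖ X) △ ((Z ∖ W) ∪ (X ∩ Z))' = {1, 2, 6, 7, 10, 11, 12, 14, 16}

{1, 2, 6, 7, 10, 11, 12, 14, 16}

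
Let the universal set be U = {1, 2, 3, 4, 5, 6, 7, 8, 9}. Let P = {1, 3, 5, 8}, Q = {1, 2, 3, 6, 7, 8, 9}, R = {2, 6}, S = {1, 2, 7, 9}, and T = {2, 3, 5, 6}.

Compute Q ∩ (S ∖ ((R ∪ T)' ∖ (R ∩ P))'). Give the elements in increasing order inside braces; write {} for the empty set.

{1, 7, 9}

R ∪ T = {2, 3, 5, 6}
(R ∪ T)' = {1, 4, 7, 8, 9}
R ∩ P = {}
(R ∪ T)' ∖ (R ∩ P) = {1, 4, 7, 8, 9}
((R ∪ T)' ∖ (R ∩ P))' = {2, 3, 5, 6}
S ∖ ((R ∪ T)' ∖ (R ∩ P))' = {1, 7, 9}
Q ∩ (S ∖ ((R ∪ T)' ∖ (R ∩ P))') = {1, 7, 9}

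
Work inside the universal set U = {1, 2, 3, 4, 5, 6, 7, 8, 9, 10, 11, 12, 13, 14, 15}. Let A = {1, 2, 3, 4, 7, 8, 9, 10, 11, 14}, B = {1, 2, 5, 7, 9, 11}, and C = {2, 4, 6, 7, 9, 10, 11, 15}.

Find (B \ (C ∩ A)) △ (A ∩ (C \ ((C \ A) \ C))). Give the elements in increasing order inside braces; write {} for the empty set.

{1, 2, 4, 5, 7, 9, 10, 11}

C ∩ A = {2, 4, 7, 9, 10, 11}
B \ (C ∩ A) = {1, 5}
C \ A = {6, 15}
(C \ A) \ C = {}
C \ ((C \ A) \ C) = {2, 4, 6, 7, 9, 10, 11, 15}
A ∩ (C \ ((C \ A) \ C)) = {2, 4, 7, 9, 10, 11}
(B \ (C ∩ A)) △ (A ∩ (C \ ((C \ A) \ C))) = {1, 2, 4, 5, 7, 9, 10, 11}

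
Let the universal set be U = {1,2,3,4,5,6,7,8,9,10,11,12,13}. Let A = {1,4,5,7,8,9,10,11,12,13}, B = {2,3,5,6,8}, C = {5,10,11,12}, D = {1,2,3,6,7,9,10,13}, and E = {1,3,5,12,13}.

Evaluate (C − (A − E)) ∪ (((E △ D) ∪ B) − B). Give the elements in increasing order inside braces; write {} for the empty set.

A − E = {4,7,8,9,10,11}
C − (A − E) = {5,12}
E △ D = {2,5,6,7,9,10,12}
(E △ D) ∪ B = {2,3,5,6,7,8,9,10,12}
((E △ D) ∪ B) − B = {7,9,10,12}
(C − (A − E)) ∪ (((E △ D) ∪ B) − B) = {5,7,9,10,12}

{5,7,9,10,12}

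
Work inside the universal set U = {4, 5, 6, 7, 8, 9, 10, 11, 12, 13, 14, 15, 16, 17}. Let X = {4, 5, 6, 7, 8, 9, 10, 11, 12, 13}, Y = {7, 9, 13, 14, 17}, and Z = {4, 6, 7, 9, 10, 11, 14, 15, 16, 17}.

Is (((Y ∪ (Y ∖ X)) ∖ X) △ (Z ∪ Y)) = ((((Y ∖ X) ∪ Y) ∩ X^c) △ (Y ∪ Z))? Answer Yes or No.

Yes

Y ∖ X = {14, 17}
Y ∪ (Y ∖ X) = {7, 9, 13, 14, 17}
(Y ∪ (Y ∖ X)) ∖ X = {14, 17}
Z ∪ Y = {4, 6, 7, 9, 10, 11, 13, 14, 15, 16, 17}
((Y ∪ (Y ∖ X)) ∖ X) △ (Z ∪ Y) = {4, 6, 7, 9, 10, 11, 13, 15, 16}
(Y ∖ X) ∪ Y = {7, 9, 13, 14, 17}
X^c = {14, 15, 16, 17}
((Y ∖ X) ∪ Y) ∩ X^c = {14, 17}
Y ∪ Z = {4, 6, 7, 9, 10, 11, 13, 14, 15, 16, 17}
(((Y ∖ X) ∪ Y) ∩ X^c) △ (Y ∪ Z) = {4, 6, 7, 9, 10, 11, 13, 15, 16}
Both equal {4, 6, 7, 9, 10, 11, 13, 15, 16}, so ((Y ∪ (Y ∖ X)) ∖ X) △ (Z ∪ Y) = (((Y ∖ X) ∪ Y) ∩ X^c) △ (Y ∪ Z).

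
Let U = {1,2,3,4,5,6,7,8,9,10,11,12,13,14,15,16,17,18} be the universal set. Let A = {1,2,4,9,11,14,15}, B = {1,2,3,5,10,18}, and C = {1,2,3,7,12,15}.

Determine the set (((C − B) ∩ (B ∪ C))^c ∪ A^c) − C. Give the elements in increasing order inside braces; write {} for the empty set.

{4,5,6,8,9,10,11,13,14,16,17,18}

C − B = {7,12,15}
B ∪ C = {1,2,3,5,7,10,12,15,18}
(C − B) ∩ (B ∪ C) = {7,12,15}
((C − B) ∩ (B ∪ C))^c = {1,2,3,4,5,6,8,9,10,11,13,14,16,17,18}
A^c = {3,5,6,7,8,10,12,13,16,17,18}
((C − B) ∩ (B ∪ C))^c ∪ A^c = {1,2,3,4,5,6,7,8,9,10,11,12,13,14,16,17,18}
(((C − B) ∩ (B ∪ C))^c ∪ A^c) − C = {4,5,6,8,9,10,11,13,14,16,17,18}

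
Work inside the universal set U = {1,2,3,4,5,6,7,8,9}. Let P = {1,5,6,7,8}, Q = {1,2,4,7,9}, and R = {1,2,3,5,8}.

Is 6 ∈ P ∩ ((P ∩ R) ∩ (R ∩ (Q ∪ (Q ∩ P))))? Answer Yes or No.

6 ∈ P and 6 ∉ R, so 6 ∉ P ∩ R
6 ∉ Q and 6 ∈ P, so 6 ∉ Q ∩ P
6 ∉ Q and 6 ∉ (Q ∩ P), so 6 ∉ Q ∪ (Q ∩ P)
6 ∉ R and 6 ∉ (Q ∪ (Q ∩ P)), so 6 ∉ R ∩ (Q ∪ (Q ∩ P))
6 ∉ (P ∩ R) and 6 ∉ (R ∩ (Q ∪ (Q ∩ P))), so 6 ∉ (P ∩ R) ∩ (R ∩ (Q ∪ (Q ∩ P)))
6 ∈ P and 6 ∉ ((P ∩ R) ∩ (R ∩ (Q ∪ (Q ∩ P)))), so 6 ∉ P ∩ ((P ∩ R) ∩ (R ∩ (Q ∪ (Q ∩ P))))

No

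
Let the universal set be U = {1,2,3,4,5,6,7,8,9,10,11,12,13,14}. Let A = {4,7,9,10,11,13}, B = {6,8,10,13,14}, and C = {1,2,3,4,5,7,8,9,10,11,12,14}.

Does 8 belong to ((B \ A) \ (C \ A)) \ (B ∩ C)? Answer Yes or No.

No

8 ∈ B and 8 ∉ A, so 8 ∈ B \ A
8 ∈ C and 8 ∉ A, so 8 ∈ C \ A
8 ∈ (B \ A) and 8 ∈ (C \ A), so 8 ∉ (B \ A) \ (C \ A)
8 ∈ B and 8 ∈ C, so 8 ∈ B ∩ C
8 ∉ ((B \ A) \ (C \ A)) and 8 ∈ (B ∩ C), so 8 ∉ ((B \ A) \ (C \ A)) \ (B ∩ C)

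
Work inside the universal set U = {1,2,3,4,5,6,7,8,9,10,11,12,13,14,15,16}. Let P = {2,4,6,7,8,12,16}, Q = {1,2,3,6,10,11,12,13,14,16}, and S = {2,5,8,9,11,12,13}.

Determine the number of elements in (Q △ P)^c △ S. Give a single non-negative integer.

6

Q △ P = {1,3,4,7,8,10,11,13,14}
(Q △ P)^c = {2,5,6,9,12,15,16}
(Q △ P)^c △ S = {6,8,11,13,15,16}
|(Q △ P)^c △ S| = 6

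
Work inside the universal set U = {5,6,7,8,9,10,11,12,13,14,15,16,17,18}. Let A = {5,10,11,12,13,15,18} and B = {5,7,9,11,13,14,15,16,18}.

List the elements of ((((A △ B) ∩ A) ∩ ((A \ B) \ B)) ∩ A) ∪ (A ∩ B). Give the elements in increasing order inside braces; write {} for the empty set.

{5,10,11,12,13,15,18}

A △ B = {7,9,10,12,14,16}
(A △ B) ∩ A = {10,12}
A \ B = {10,12}
(A \ B) \ B = {10,12}
((A △ B) ∩ A) ∩ ((A \ B) \ B) = {10,12}
(((A △ B) ∩ A) ∩ ((A \ B) \ B)) ∩ A = {10,12}
A ∩ B = {5,11,13,15,18}
((((A △ B) ∩ A) ∩ ((A \ B) \ B)) ∩ A) ∪ (A ∩ B) = {5,10,11,12,13,15,18}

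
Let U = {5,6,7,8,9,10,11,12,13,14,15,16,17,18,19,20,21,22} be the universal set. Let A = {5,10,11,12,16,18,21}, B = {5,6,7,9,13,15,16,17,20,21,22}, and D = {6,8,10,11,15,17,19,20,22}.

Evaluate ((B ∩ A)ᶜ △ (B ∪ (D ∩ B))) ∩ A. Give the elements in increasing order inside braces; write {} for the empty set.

{5,10,11,12,16,18,21}

B ∩ A = {5,16,21}
(B ∩ A)ᶜ = {6,7,8,9,10,11,12,13,14,15,17,18,19,20,22}
D ∩ B = {6,15,17,20,22}
B ∪ (D ∩ B) = {5,6,7,9,13,15,16,17,20,21,22}
(B ∩ A)ᶜ △ (B ∪ (D ∩ B)) = {5,8,10,11,12,14,16,18,19,21}
((B ∩ A)ᶜ △ (B ∪ (D ∩ B))) ∩ A = {5,10,11,12,16,18,21}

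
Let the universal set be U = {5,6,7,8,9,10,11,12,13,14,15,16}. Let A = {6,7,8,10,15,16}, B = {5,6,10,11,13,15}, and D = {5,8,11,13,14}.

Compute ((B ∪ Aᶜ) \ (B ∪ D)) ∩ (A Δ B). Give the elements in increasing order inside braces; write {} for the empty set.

{}

Aᶜ = {5,9,11,12,13,14}
B ∪ Aᶜ = {5,6,9,10,11,12,13,14,15}
B ∪ D = {5,6,8,10,11,13,14,15}
(B ∪ Aᶜ) \ (B ∪ D) = {9,12}
A Δ B = {5,7,8,11,13,16}
((B ∪ Aᶜ) \ (B ∪ D)) ∩ (A Δ B) = {}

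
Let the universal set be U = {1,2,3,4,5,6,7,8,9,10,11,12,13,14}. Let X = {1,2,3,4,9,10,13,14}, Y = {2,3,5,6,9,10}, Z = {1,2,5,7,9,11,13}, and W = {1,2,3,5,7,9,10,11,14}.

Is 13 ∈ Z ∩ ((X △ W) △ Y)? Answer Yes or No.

Yes

13 ∈ X and 13 ∉ W, so 13 ∈ X △ W
13 ∈ (X △ W) and 13 ∉ Y, so 13 ∈ (X △ W) △ Y
13 ∈ Z and 13 ∈ ((X △ W) △ Y), so 13 ∈ Z ∩ ((X △ W) △ Y)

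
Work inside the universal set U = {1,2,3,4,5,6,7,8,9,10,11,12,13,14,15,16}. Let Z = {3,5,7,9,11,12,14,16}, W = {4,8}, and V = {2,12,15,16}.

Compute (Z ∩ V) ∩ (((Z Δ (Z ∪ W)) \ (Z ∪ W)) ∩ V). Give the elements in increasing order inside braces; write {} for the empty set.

{}

Z ∩ V = {12,16}
Z ∪ W = {3,4,5,7,8,9,11,12,14,16}
Z Δ (Z ∪ W) = {4,8}
(Z Δ (Z ∪ W)) \ (Z ∪ W) = {}
((Z Δ (Z ∪ W)) \ (Z ∪ W)) ∩ V = {}
(Z ∩ V) ∩ (((Z Δ (Z ∪ W)) \ (Z ∪ W)) ∩ V) = {}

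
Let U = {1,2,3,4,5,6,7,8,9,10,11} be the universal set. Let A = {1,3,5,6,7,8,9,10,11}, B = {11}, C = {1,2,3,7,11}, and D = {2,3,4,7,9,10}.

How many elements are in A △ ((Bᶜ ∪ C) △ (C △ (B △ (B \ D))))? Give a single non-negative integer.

5

Bᶜ = {1,2,3,4,5,6,7,8,9,10}
Bᶜ ∪ C = {1,2,3,4,5,6,7,8,9,10,11}
B \ D = {11}
B △ (B \ D) = {}
C △ (B △ (B \ D)) = {1,2,3,7,11}
(Bᶜ ∪ C) △ (C △ (B △ (B \ D))) = {4,5,6,8,9,10}
A △ ((Bᶜ ∪ C) △ (C △ (B △ (B \ D)))) = {1,3,4,7,11}
|A △ ((Bᶜ ∪ C) △ (C △ (B △ (B \ D))))| = 5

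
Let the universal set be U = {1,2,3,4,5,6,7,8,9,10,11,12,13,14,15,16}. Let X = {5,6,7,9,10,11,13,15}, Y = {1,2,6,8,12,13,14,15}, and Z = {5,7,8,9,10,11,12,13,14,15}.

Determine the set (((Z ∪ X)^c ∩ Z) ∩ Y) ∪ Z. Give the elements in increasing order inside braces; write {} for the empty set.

Z ∪ X = {5,6,7,8,9,10,11,12,13,14,15}
(Z ∪ X)^c = {1,2,3,4,16}
(Z ∪ X)^c ∩ Z = {}
((Z ∪ X)^c ∩ Z) ∩ Y = {}
(((Z ∪ X)^c ∩ Z) ∩ Y) ∪ Z = {5,7,8,9,10,11,12,13,14,15}

{5,7,8,9,10,11,12,13,14,15}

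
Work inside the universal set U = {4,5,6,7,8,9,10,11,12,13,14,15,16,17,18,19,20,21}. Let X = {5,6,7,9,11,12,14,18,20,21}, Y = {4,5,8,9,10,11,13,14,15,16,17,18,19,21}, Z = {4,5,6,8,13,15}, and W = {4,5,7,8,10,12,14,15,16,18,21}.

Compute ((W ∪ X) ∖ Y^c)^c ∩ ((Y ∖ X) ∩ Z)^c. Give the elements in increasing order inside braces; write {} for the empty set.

W ∪ X = {4,5,6,7,8,9,10,11,12,14,15,16,18,20,21}
Y^c = {6,7,12,20}
(W ∪ X) ∖ Y^c = {4,5,8,9,10,11,14,15,16,18,21}
((W ∪ X) ∖ Y^c)^c = {6,7,12,13,17,19,20}
Y ∖ X = {4,8,10,13,15,16,17,19}
(Y ∖ X) ∩ Z = {4,8,13,15}
((Y ∖ X) ∩ Z)^c = {5,6,7,9,10,11,12,14,16,17,18,19,20,21}
((W ∪ X) ∖ Y^c)^c ∩ ((Y ∖ X) ∩ Z)^c = {6,7,12,17,19,20}

{6,7,12,17,19,20}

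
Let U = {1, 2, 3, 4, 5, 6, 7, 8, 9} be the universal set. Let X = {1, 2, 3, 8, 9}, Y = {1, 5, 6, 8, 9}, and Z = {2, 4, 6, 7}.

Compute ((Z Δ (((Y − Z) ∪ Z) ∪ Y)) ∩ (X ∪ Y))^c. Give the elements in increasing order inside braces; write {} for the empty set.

{2, 3, 4, 6, 7}

Y − Z = {1, 5, 8, 9}
(Y − Z) ∪ Z = {1, 2, 4, 5, 6, 7, 8, 9}
((Y − Z) ∪ Z) ∪ Y = {1, 2, 4, 5, 6, 7, 8, 9}
Z Δ (((Y − Z) ∪ Z) ∪ Y) = {1, 5, 8, 9}
X ∪ Y = {1, 2, 3, 5, 6, 8, 9}
(Z Δ (((Y − Z) ∪ Z) ∪ Y)) ∩ (X ∪ Y) = {1, 5, 8, 9}
((Z Δ (((Y − Z) ∪ Z) ∪ Y)) ∩ (X ∪ Y))^c = {2, 3, 4, 6, 7}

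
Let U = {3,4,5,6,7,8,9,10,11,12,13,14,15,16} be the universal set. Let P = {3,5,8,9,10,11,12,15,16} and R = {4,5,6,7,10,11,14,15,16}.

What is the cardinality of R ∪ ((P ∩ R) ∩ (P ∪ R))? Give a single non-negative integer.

P ∩ R = {5,10,11,15,16}
P ∪ R = {3,4,5,6,7,8,9,10,11,12,14,15,16}
(P ∩ R) ∩ (P ∪ R) = {5,10,11,15,16}
R ∪ ((P ∩ R) ∩ (P ∪ R)) = {4,5,6,7,10,11,14,15,16}
|R ∪ ((P ∩ R) ∩ (P ∪ R))| = 9

9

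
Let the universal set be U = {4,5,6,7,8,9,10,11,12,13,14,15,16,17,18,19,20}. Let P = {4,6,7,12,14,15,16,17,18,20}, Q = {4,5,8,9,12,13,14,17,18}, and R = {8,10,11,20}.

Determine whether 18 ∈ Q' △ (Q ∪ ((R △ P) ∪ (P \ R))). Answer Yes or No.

Yes

18 ∈ Q, so 18 ∉ Q'
18 ∉ R and 18 ∈ P, so 18 ∈ R △ P
18 ∈ P and 18 ∉ R, so 18 ∈ P \ R
18 ∈ (R △ P) and 18 ∈ (P \ R), so 18 ∈ (R △ P) ∪ (P \ R)
18 ∈ Q and 18 ∈ ((R △ P) ∪ (P \ R)), so 18 ∈ Q ∪ ((R △ P) ∪ (P \ R))
18 ∉ Q' and 18 ∈ (Q ∪ ((R △ P) ∪ (P \ R))), so 18 ∈ Q' △ (Q ∪ ((R △ P) ∪ (P \ R)))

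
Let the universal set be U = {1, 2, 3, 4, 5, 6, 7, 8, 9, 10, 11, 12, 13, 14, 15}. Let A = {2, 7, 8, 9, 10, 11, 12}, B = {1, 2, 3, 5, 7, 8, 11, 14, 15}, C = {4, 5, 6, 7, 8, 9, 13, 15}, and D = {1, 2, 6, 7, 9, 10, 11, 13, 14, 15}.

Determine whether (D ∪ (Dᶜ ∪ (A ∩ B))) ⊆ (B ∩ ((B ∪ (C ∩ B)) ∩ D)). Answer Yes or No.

No

Dᶜ = {3, 4, 5, 8, 12}
A ∩ B = {2, 7, 8, 11}
Dᶜ ∪ (A ∩ B) = {2, 3, 4, 5, 7, 8, 11, 12}
D ∪ (Dᶜ ∪ (A ∩ B)) = {1, 2, 3, 4, 5, 6, 7, 8, 9, 10, 11, 12, 13, 14, 15}
C ∩ B = {5, 7, 8, 15}
B ∪ (C ∩ B) = {1, 2, 3, 5, 7, 8, 11, 14, 15}
(B ∪ (C ∩ B)) ∩ D = {1, 2, 7, 11, 14, 15}
B ∩ ((B ∪ (C ∩ B)) ∩ D) = {1, 2, 7, 11, 14, 15}
3 ∈ D ∪ (Dᶜ ∪ (A ∩ B)) but 3 ∉ B ∩ ((B ∪ (C ∩ B)) ∩ D), so the inclusion fails.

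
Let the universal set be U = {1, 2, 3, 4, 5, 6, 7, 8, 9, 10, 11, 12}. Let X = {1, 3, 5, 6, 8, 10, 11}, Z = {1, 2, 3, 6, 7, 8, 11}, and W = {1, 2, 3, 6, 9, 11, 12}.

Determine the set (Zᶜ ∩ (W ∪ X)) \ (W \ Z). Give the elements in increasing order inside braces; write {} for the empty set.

{5, 10}

Zᶜ = {4, 5, 9, 10, 12}
W ∪ X = {1, 2, 3, 5, 6, 8, 9, 10, 11, 12}
Zᶜ ∩ (W ∪ X) = {5, 9, 10, 12}
W \ Z = {9, 12}
(Zᶜ ∩ (W ∪ X)) \ (W \ Z) = {5, 10}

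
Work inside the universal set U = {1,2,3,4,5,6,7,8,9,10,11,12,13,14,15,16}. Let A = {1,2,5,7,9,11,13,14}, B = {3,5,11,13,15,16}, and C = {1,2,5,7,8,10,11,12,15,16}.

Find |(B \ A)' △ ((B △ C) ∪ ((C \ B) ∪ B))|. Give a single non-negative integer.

7

B \ A = {3,15,16}
(B \ A)' = {1,2,4,5,6,7,8,9,10,11,12,13,14}
B △ C = {1,2,3,7,8,10,12,13}
C \ B = {1,2,7,8,10,12}
(C \ B) ∪ B = {1,2,3,5,7,8,10,11,12,13,15,16}
(B △ C) ∪ ((C \ B) ∪ B) = {1,2,3,5,7,8,10,11,12,13,15,16}
(B \ A)' △ ((B △ C) ∪ ((C \ B) ∪ B)) = {3,4,6,9,14,15,16}
|(B \ A)' △ ((B △ C) ∪ ((C \ B) ∪ B))| = 7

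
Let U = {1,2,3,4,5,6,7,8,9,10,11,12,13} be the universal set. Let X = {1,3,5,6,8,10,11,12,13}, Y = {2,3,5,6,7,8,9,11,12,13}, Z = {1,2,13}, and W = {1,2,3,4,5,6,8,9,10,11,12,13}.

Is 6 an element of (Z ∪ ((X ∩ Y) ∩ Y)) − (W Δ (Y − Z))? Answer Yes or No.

Yes

6 ∈ X and 6 ∈ Y, so 6 ∈ X ∩ Y
6 ∈ (X ∩ Y) and 6 ∈ Y, so 6 ∈ (X ∩ Y) ∩ Y
6 ∉ Z and 6 ∈ ((X ∩ Y) ∩ Y), so 6 ∈ Z ∪ ((X ∩ Y) ∩ Y)
6 ∈ Y and 6 ∉ Z, so 6 ∈ Y − Z
6 ∈ W and 6 ∈ (Y − Z), so 6 ∉ W Δ (Y − Z)
6 ∈ (Z ∪ ((X ∩ Y) ∩ Y)) and 6 ∉ (W Δ (Y − Z)), so 6 ∈ (Z ∪ ((X ∩ Y) ∩ Y)) − (W Δ (Y − Z))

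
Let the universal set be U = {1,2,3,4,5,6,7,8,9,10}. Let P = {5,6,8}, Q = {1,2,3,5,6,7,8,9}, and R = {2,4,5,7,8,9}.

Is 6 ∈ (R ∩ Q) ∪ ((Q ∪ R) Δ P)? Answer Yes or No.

No

6 ∉ R and 6 ∈ Q, so 6 ∉ R ∩ Q
6 ∈ Q and 6 ∉ R, so 6 ∈ Q ∪ R
6 ∈ (Q ∪ R) and 6 ∈ P, so 6 ∉ (Q ∪ R) Δ P
6 ∉ (R ∩ Q) and 6 ∉ ((Q ∪ R) Δ P), so 6 ∉ (R ∩ Q) ∪ ((Q ∪ R) Δ P)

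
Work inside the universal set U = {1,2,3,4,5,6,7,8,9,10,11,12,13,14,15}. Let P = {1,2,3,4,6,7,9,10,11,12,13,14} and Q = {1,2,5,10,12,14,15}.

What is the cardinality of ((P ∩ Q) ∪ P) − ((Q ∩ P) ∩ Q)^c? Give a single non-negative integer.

5

P ∩ Q = {1,2,10,12,14}
(P ∩ Q) ∪ P = {1,2,3,4,6,7,9,10,11,12,13,14}
Q ∩ P = {1,2,10,12,14}
(Q ∩ P) ∩ Q = {1,2,10,12,14}
((Q ∩ P) ∩ Q)^c = {3,4,5,6,7,8,9,11,13,15}
((P ∩ Q) ∪ P) − ((Q ∩ P) ∩ Q)^c = {1,2,10,12,14}
|((P ∩ Q) ∪ P) − ((Q ∩ P) ∩ Q)^c| = 5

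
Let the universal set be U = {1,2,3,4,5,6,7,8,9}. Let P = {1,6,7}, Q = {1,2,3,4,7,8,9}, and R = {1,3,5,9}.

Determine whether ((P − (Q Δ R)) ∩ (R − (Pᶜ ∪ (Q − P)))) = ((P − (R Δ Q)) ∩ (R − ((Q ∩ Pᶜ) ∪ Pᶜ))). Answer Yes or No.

Q Δ R = {2,4,5,7,8}
P − (Q Δ R) = {1,6}
Pᶜ = {2,3,4,5,8,9}
Q − P = {2,3,4,8,9}
Pᶜ ∪ (Q − P) = {2,3,4,5,8,9}
R − (Pᶜ ∪ (Q − P)) = {1}
(P − (Q Δ R)) ∩ (R − (Pᶜ ∪ (Q − P))) = {1}
R Δ Q = {2,4,5,7,8}
P − (R Δ Q) = {1,6}
Q ∩ Pᶜ = {2,3,4,8,9}
(Q ∩ Pᶜ) ∪ Pᶜ = {2,3,4,5,8,9}
R − ((Q ∩ Pᶜ) ∪ Pᶜ) = {1}
(P − (R Δ Q)) ∩ (R − ((Q ∩ Pᶜ) ∪ Pᶜ)) = {1}
Both equal {1}, so (P − (Q Δ R)) ∩ (R − (Pᶜ ∪ (Q − P))) = (P − (R Δ Q)) ∩ (R − ((Q ∩ Pᶜ) ∪ Pᶜ)).

Yes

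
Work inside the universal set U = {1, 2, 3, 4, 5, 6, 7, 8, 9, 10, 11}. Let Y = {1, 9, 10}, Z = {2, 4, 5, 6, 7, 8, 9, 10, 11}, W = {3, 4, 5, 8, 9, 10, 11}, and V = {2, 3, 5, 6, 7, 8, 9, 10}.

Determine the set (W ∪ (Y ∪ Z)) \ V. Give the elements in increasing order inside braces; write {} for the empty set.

{1, 4, 11}

Y ∪ Z = {1, 2, 4, 5, 6, 7, 8, 9, 10, 11}
W ∪ (Y ∪ Z) = {1, 2, 3, 4, 5, 6, 7, 8, 9, 10, 11}
(W ∪ (Y ∪ Z)) \ V = {1, 4, 11}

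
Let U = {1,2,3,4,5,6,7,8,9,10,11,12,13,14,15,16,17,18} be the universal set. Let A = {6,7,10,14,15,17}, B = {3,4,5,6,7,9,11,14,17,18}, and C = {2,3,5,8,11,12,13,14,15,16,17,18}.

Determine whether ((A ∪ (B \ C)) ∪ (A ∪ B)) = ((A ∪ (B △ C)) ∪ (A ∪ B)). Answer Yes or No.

B \ C = {4,6,7,9}
A ∪ (B \ C) = {4,6,7,9,10,14,15,17}
A ∪ B = {3,4,5,6,7,9,10,11,14,15,17,18}
(A ∪ (B \ C)) ∪ (A ∪ B) = {3,4,5,6,7,9,10,11,14,15,17,18}
B △ C = {2,4,6,7,8,9,12,13,15,16}
A ∪ (B △ C) = {2,4,6,7,8,9,10,12,13,14,15,16,17}
(A ∪ (B △ C)) ∪ (A ∪ B) = {2,3,4,5,6,7,8,9,10,11,12,13,14,15,16,17,18}
2 ∈ (A ∪ (B △ C)) ∪ (A ∪ B) but 2 ∉ (A ∪ (B \ C)) ∪ (A ∪ B), so they differ.

No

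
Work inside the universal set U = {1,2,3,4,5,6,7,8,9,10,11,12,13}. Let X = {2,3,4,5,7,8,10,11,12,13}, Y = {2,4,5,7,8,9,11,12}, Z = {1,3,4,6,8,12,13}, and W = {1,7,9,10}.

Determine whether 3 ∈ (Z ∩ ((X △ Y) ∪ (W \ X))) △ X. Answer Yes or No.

No

3 ∈ X and 3 ∉ Y, so 3 ∈ X △ Y
3 ∉ W and 3 ∈ X, so 3 ∉ W \ X
3 ∈ (X △ Y) and 3 ∉ (W \ X), so 3 ∈ (X △ Y) ∪ (W \ X)
3 ∈ Z and 3 ∈ ((X △ Y) ∪ (W \ X)), so 3 ∈ Z ∩ ((X △ Y) ∪ (W \ X))
3 ∈ (Z ∩ ((X △ Y) ∪ (W \ X))) and 3 ∈ X, so 3 ∉ (Z ∩ ((X △ Y) ∪ (W \ X))) △ X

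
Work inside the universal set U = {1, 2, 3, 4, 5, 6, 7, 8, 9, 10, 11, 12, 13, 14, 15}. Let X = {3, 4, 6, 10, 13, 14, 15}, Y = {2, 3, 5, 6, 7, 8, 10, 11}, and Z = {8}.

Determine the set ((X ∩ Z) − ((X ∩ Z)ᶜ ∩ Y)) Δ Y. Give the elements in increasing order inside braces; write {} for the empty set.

{2, 3, 5, 6, 7, 8, 10, 11}

X ∩ Z = {}
(X ∩ Z)ᶜ = {1, 2, 3, 4, 5, 6, 7, 8, 9, 10, 11, 12, 13, 14, 15}
(X ∩ Z)ᶜ ∩ Y = {2, 3, 5, 6, 7, 8, 10, 11}
(X ∩ Z) − ((X ∩ Z)ᶜ ∩ Y) = {}
((X ∩ Z) − ((X ∩ Z)ᶜ ∩ Y)) Δ Y = {2, 3, 5, 6, 7, 8, 10, 11}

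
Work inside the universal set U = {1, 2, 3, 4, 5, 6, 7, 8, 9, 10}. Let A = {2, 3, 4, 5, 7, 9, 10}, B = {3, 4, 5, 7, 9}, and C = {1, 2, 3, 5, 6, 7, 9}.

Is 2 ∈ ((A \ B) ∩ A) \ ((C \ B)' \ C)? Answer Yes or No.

Yes

2 ∈ A and 2 ∉ B, so 2 ∈ A \ B
2 ∈ (A \ B) and 2 ∈ A, so 2 ∈ (A \ B) ∩ A
2 ∈ C and 2 ∉ B, so 2 ∈ C \ B
2 ∉ (C \ B)' since 2 ∈ (C \ B)
2 ∉ (C \ B)' and 2 ∈ C, so 2 ∉ (C \ B)' \ C
2 ∈ ((A \ B) ∩ A) and 2 ∉ ((C \ B)' \ C), so 2 ∈ ((A \ B) ∩ A) \ ((C \ B)' \ C)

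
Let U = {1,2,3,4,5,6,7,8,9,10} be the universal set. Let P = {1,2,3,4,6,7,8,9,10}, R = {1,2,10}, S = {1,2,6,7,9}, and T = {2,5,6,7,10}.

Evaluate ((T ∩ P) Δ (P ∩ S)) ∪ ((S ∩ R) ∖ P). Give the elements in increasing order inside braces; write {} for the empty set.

T ∩ P = {2,6,7,10}
P ∩ S = {1,2,6,7,9}
(T ∩ P) Δ (P ∩ S) = {1,9,10}
S ∩ R = {1,2}
(S ∩ R) ∖ P = {}
((T ∩ P) Δ (P ∩ S)) ∪ ((S ∩ R) ∖ P) = {1,9,10}

{1,9,10}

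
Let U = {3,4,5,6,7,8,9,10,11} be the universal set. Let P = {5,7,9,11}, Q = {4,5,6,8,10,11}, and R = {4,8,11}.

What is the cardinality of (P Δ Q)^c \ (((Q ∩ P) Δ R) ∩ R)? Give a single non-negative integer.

3

P Δ Q = {4,6,7,8,9,10}
(P Δ Q)^c = {3,5,11}
Q ∩ P = {5,11}
(Q ∩ P) Δ R = {4,5,8}
((Q ∩ P) Δ R) ∩ R = {4,8}
(P Δ Q)^c \ (((Q ∩ P) Δ R) ∩ R) = {3,5,11}
|(P Δ Q)^c \ (((Q ∩ P) Δ R) ∩ R)| = 3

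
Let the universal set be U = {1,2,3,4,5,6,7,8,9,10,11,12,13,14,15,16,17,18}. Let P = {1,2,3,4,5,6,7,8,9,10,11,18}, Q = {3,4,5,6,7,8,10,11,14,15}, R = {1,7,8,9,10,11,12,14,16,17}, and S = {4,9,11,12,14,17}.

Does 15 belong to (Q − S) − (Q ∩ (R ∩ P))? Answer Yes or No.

Yes

15 ∈ Q and 15 ∉ S, so 15 ∈ Q − S
15 ∉ R and 15 ∉ P, so 15 ∉ R ∩ P
15 ∈ Q and 15 ∉ (R ∩ P), so 15 ∉ Q ∩ (R ∩ P)
15 ∈ (Q − S) and 15 ∉ (Q ∩ (R ∩ P)), so 15 ∈ (Q − S) − (Q ∩ (R ∩ P))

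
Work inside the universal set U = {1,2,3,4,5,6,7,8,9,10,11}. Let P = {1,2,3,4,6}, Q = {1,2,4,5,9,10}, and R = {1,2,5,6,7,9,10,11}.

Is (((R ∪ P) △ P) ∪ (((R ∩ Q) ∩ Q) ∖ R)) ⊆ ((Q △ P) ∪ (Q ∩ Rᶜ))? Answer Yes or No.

R ∪ P = {1,2,3,4,5,6,7,9,10,11}
(R ∪ P) △ P = {5,7,9,10,11}
R ∩ Q = {1,2,5,9,10}
(R ∩ Q) ∩ Q = {1,2,5,9,10}
((R ∩ Q) ∩ Q) ∖ R = {}
((R ∪ P) △ P) ∪ (((R ∩ Q) ∩ Q) ∖ R) = {5,7,9,10,11}
Q △ P = {3,5,6,9,10}
Rᶜ = {3,4,8}
Q ∩ Rᶜ = {4}
(Q △ P) ∪ (Q ∩ Rᶜ) = {3,4,5,6,9,10}
7 ∈ ((R ∪ P) △ P) ∪ (((R ∩ Q) ∩ Q) ∖ R) but 7 ∉ (Q △ P) ∪ (Q ∩ Rᶜ), so the inclusion fails.

No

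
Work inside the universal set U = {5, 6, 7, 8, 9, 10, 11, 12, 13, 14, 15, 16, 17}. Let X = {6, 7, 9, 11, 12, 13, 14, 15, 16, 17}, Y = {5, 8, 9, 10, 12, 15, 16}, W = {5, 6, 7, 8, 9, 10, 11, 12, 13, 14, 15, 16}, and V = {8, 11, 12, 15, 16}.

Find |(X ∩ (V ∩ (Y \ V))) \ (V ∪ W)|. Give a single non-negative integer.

Y \ V = {5, 9, 10}
V ∩ (Y \ V) = {}
X ∩ (V ∩ (Y \ V)) = {}
V ∪ W = {5, 6, 7, 8, 9, 10, 11, 12, 13, 14, 15, 16}
(X ∩ (V ∩ (Y \ V))) \ (V ∪ W) = {}
|(X ∩ (V ∩ (Y \ V))) \ (V ∪ W)| = 0

0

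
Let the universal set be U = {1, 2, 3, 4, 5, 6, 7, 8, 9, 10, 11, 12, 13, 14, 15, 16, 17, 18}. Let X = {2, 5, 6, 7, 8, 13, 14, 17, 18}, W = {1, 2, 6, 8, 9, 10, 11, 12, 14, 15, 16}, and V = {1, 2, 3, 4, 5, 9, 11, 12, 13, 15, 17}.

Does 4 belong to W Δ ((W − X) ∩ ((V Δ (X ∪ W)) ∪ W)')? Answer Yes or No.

No

4 ∉ W and 4 ∉ X, so 4 ∉ W − X
4 ∉ X and 4 ∉ W, so 4 ∉ X ∪ W
4 ∈ V and 4 ∉ (X ∪ W), so 4 ∈ V Δ (X ∪ W)
4 ∈ (V Δ (X ∪ W)) and 4 ∉ W, so 4 ∈ (V Δ (X ∪ W)) ∪ W
4 ∉ ((V Δ (X ∪ W)) ∪ W)' since 4 ∈ ((V Δ (X ∪ W)) ∪ W)
4 ∉ (W − X) and 4 ∉ ((V Δ (X ∪ W)) ∪ W)', so 4 ∉ (W − X) ∩ ((V Δ (X ∪ W)) ∪ W)'
4 ∉ W and 4 ∉ ((W − X) ∩ ((V Δ (X ∪ W)) ∪ W)'), so 4 ∉ W Δ ((W − X) ∩ ((V Δ (X ∪ W)) ∪ W)')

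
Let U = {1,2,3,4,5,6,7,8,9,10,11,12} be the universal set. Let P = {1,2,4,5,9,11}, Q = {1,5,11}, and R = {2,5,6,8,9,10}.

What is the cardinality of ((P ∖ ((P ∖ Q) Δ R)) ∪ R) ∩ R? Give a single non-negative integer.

6

P ∖ Q = {2,4,9}
(P ∖ Q) Δ R = {4,5,6,8,10}
P ∖ ((P ∖ Q) Δ R) = {1,2,9,11}
(P ∖ ((P ∖ Q) Δ R)) ∪ R = {1,2,5,6,8,9,10,11}
((P ∖ ((P ∖ Q) Δ R)) ∪ R) ∩ R = {2,5,6,8,9,10}
|((P ∖ ((P ∖ Q) Δ R)) ∪ R) ∩ R| = 6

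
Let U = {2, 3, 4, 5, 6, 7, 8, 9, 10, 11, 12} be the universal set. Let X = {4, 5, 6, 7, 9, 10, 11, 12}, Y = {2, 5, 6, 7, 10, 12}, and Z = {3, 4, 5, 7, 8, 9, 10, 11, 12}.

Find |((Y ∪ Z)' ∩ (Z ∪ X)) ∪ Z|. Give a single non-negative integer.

9

Y ∪ Z = {2, 3, 4, 5, 6, 7, 8, 9, 10, 11, 12}
(Y ∪ Z)' = {}
Z ∪ X = {3, 4, 5, 6, 7, 8, 9, 10, 11, 12}
(Y ∪ Z)' ∩ (Z ∪ X) = {}
((Y ∪ Z)' ∩ (Z ∪ X)) ∪ Z = {3, 4, 5, 7, 8, 9, 10, 11, 12}
|((Y ∪ Z)' ∩ (Z ∪ X)) ∪ Z| = 9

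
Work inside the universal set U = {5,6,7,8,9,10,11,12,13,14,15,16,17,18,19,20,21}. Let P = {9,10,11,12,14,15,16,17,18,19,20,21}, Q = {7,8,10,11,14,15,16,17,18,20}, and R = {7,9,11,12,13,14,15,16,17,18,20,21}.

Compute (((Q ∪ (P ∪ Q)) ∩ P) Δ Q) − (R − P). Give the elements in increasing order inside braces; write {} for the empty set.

{8,9,12,19,21}

P ∪ Q = {7,8,9,10,11,12,14,15,16,17,18,19,20,21}
Q ∪ (P ∪ Q) = {7,8,9,10,11,12,14,15,16,17,18,19,20,21}
(Q ∪ (P ∪ Q)) ∩ P = {9,10,11,12,14,15,16,17,18,19,20,21}
((Q ∪ (P ∪ Q)) ∩ P) Δ Q = {7,8,9,12,19,21}
R − P = {7,13}
(((Q ∪ (P ∪ Q)) ∩ P) Δ Q) − (R − P) = {8,9,12,19,21}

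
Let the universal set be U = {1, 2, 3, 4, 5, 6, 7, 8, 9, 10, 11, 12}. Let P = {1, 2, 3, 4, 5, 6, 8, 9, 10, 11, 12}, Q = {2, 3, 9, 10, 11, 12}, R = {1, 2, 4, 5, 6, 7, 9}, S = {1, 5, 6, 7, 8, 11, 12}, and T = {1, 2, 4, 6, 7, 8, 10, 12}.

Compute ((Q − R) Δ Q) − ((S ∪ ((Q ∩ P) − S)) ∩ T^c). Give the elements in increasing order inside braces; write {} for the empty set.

Q − R = {3, 10, 11, 12}
(Q − R) Δ Q = {2, 9}
Q ∩ P = {2, 3, 9, 10, 11, 12}
(Q ∩ P) − S = {2, 3, 9, 10}
S ∪ ((Q ∩ P) − S) = {1, 2, 3, 5, 6, 7, 8, 9, 10, 11, 12}
T^c = {3, 5, 9, 11}
(S ∪ ((Q ∩ P) − S)) ∩ T^c = {3, 5, 9, 11}
((Q − R) Δ Q) − ((S ∪ ((Q ∩ P) − S)) ∩ T^c) = {2}

{2}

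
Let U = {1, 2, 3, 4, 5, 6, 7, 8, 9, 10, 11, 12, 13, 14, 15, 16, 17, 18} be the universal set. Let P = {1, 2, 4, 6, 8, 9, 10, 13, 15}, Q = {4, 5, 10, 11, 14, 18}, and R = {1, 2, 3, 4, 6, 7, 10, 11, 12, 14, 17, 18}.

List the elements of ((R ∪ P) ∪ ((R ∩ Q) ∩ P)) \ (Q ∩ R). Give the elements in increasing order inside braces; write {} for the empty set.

R ∪ P = {1, 2, 3, 4, 6, 7, 8, 9, 10, 11, 12, 13, 14, 15, 17, 18}
R ∩ Q = {4, 10, 11, 14, 18}
(R ∩ Q) ∩ P = {4, 10}
(R ∪ P) ∪ ((R ∩ Q) ∩ P) = {1, 2, 3, 4, 6, 7, 8, 9, 10, 11, 12, 13, 14, 15, 17, 18}
Q ∩ R = {4, 10, 11, 14, 18}
((R ∪ P) ∪ ((R ∩ Q) ∩ P)) \ (Q ∩ R) = {1, 2, 3, 6, 7, 8, 9, 12, 13, 15, 17}

{1, 2, 3, 6, 7, 8, 9, 12, 13, 15, 17}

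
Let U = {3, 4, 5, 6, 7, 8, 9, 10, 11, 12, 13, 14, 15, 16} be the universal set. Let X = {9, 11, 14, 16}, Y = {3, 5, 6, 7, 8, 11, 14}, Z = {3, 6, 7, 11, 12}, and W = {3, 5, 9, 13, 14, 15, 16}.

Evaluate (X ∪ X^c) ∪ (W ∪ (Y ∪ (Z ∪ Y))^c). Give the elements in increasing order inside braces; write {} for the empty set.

X^c = {3, 4, 5, 6, 7, 8, 10, 12, 13, 15}
X ∪ X^c = {3, 4, 5, 6, 7, 8, 9, 10, 11, 12, 13, 14, 15, 16}
Z ∪ Y = {3, 5, 6, 7, 8, 11, 12, 14}
Y ∪ (Z ∪ Y) = {3, 5, 6, 7, 8, 11, 12, 14}
(Y ∪ (Z ∪ Y))^c = {4, 9, 10, 13, 15, 16}
W ∪ (Y ∪ (Z ∪ Y))^c = {3, 4, 5, 9, 10, 13, 14, 15, 16}
(X ∪ X^c) ∪ (W ∪ (Y ∪ (Z ∪ Y))^c) = {3, 4, 5, 6, 7, 8, 9, 10, 11, 12, 13, 14, 15, 16}

{3, 4, 5, 6, 7, 8, 9, 10, 11, 12, 13, 14, 15, 16}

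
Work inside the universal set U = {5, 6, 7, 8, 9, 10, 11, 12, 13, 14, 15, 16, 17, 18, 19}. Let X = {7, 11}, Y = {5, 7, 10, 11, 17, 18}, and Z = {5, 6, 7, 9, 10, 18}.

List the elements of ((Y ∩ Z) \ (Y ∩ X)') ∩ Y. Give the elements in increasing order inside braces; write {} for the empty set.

Y ∩ Z = {5, 7, 10, 18}
Y ∩ X = {7, 11}
(Y ∩ X)' = {5, 6, 8, 9, 10, 12, 13, 14, 15, 16, 17, 18, 19}
(Y ∩ Z) \ (Y ∩ X)' = {7}
((Y ∩ Z) \ (Y ∩ X)') ∩ Y = {7}

{7}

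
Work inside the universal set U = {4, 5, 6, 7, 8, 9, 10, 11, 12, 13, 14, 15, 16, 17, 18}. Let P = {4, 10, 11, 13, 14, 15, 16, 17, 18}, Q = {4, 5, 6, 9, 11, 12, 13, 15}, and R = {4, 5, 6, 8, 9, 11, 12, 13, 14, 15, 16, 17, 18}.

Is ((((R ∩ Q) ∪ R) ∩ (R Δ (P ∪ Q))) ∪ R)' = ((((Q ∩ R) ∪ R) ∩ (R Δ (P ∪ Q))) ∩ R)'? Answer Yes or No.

No

R ∩ Q = {4, 5, 6, 9, 11, 12, 13, 15}
(R ∩ Q) ∪ R = {4, 5, 6, 8, 9, 11, 12, 13, 14, 15, 16, 17, 18}
P ∪ Q = {4, 5, 6, 9, 10, 11, 12, 13, 14, 15, 16, 17, 18}
R Δ (P ∪ Q) = {8, 10}
((R ∩ Q) ∪ R) ∩ (R Δ (P ∪ Q)) = {8}
(((R ∩ Q) ∪ R) ∩ (R Δ (P ∪ Q))) ∪ R = {4, 5, 6, 8, 9, 11, 12, 13, 14, 15, 16, 17, 18}
((((R ∩ Q) ∪ R) ∩ (R Δ (P ∪ Q))) ∪ R)' = {7, 10}
Q ∩ R = {4, 5, 6, 9, 11, 12, 13, 15}
(Q ∩ R) ∪ R = {4, 5, 6, 8, 9, 11, 12, 13, 14, 15, 16, 17, 18}
((Q ∩ R) ∪ R) ∩ (R Δ (P ∪ Q)) = {8}
(((Q ∩ R) ∪ R) ∩ (R Δ (P ∪ Q))) ∩ R = {8}
((((Q ∩ R) ∪ R) ∩ (R Δ (P ∪ Q))) ∩ R)' = {4, 5, 6, 7, 9, 10, 11, 12, 13, 14, 15, 16, 17, 18}
4 ∈ ((((Q ∩ R) ∪ R) ∩ (R Δ (P ∪ Q))) ∩ R)' but 4 ∉ ((((R ∩ Q) ∪ R) ∩ (R Δ (P ∪ Q))) ∪ R)', so they differ.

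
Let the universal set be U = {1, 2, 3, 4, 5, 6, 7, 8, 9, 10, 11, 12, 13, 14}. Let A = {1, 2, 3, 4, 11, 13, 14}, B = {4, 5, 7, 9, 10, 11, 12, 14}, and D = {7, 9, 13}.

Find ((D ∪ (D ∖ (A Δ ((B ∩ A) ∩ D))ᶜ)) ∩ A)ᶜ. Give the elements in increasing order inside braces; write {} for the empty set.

{1, 2, 3, 4, 5, 6, 7, 8, 9, 10, 11, 12, 14}

B ∩ A = {4, 11, 14}
(B ∩ A) ∩ D = {}
A Δ ((B ∩ A) ∩ D) = {1, 2, 3, 4, 11, 13, 14}
(A Δ ((B ∩ A) ∩ D))ᶜ = {5, 6, 7, 8, 9, 10, 12}
D ∖ (A Δ ((B ∩ A) ∩ D))ᶜ = {13}
D ∪ (D ∖ (A Δ ((B ∩ A) ∩ D))ᶜ) = {7, 9, 13}
(D ∪ (D ∖ (A Δ ((B ∩ A) ∩ D))ᶜ)) ∩ A = {13}
((D ∪ (D ∖ (A Δ ((B ∩ A) ∩ D))ᶜ)) ∩ A)ᶜ = {1, 2, 3, 4, 5, 6, 7, 8, 9, 10, 11, 12, 14}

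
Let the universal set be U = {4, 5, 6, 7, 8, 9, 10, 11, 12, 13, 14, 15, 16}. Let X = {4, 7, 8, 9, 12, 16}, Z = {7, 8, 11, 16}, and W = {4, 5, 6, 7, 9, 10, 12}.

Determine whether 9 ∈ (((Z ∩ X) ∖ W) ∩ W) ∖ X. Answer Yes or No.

9 ∉ Z and 9 ∈ X, so 9 ∉ Z ∩ X
9 ∉ (Z ∩ X) and 9 ∈ W, so 9 ∉ (Z ∩ X) ∖ W
9 ∉ ((Z ∩ X) ∖ W) and 9 ∈ W, so 9 ∉ ((Z ∩ X) ∖ W) ∩ W
9 ∉ (((Z ∩ X) ∖ W) ∩ W) and 9 ∈ X, so 9 ∉ (((Z ∩ X) ∖ W) ∩ W) ∖ X

No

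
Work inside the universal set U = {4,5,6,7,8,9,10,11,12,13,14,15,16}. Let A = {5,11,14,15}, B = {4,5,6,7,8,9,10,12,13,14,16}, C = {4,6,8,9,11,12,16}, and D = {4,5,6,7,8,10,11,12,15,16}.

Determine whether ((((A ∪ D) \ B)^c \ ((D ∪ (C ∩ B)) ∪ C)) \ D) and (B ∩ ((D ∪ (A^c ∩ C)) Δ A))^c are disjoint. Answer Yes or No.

No

A ∪ D = {4,5,6,7,8,10,11,12,14,15,16}
(A ∪ D) \ B = {11,15}
((A ∪ D) \ B)^c = {4,5,6,7,8,9,10,12,13,14,16}
C ∩ B = {4,6,8,9,12,16}
D ∪ (C ∩ B) = {4,5,6,7,8,9,10,11,12,15,16}
(D ∪ (C ∩ B)) ∪ C = {4,5,6,7,8,9,10,11,12,15,16}
((A ∪ D) \ B)^c \ ((D ∪ (C ∩ B)) ∪ C) = {13,14}
(((A ∪ D) \ B)^c \ ((D ∪ (C ∩ B)) ∪ C)) \ D = {13,14}
A^c = {4,6,7,8,9,10,12,13,16}
A^c ∩ C = {4,6,8,9,12,16}
D ∪ (A^c ∩ C) = {4,5,6,7,8,9,10,11,12,15,16}
(D ∪ (A^c ∩ C)) Δ A = {4,6,7,8,9,10,12,14,16}
B ∩ ((D ∪ (A^c ∩ C)) Δ A) = {4,6,7,8,9,10,12,14,16}
(B ∩ ((D ∪ (A^c ∩ C)) Δ A))^c = {5,11,13,15}
13 lies in both, so they are not disjoint.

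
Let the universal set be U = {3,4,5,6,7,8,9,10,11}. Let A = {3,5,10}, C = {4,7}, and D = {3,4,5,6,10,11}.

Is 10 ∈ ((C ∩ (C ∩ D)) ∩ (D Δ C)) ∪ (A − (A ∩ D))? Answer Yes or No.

10 ∉ C and 10 ∈ D, so 10 ∉ C ∩ D
10 ∉ C and 10 ∉ (C ∩ D), so 10 ∉ C ∩ (C ∩ D)
10 ∈ D and 10 ∉ C, so 10 ∈ D Δ C
10 ∉ (C ∩ (C ∩ D)) and 10 ∈ (D Δ C), so 10 ∉ (C ∩ (C ∩ D)) ∩ (D Δ C)
10 ∈ A and 10 ∈ D, so 10 ∈ A ∩ D
10 ∈ A and 10 ∈ (A ∩ D), so 10 ∉ A − (A ∩ D)
10 ∉ ((C ∩ (C ∩ D)) ∩ (D Δ C)) and 10 ∉ (A − (A ∩ D)), so 10 ∉ ((C ∩ (C ∩ D)) ∩ (D Δ C)) ∪ (A − (A ∩ D))

No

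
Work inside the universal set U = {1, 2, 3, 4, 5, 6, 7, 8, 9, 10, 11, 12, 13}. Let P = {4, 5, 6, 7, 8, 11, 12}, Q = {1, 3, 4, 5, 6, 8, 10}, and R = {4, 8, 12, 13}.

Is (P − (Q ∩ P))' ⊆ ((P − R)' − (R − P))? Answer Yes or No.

No

Q ∩ P = {4, 5, 6, 8}
P − (Q ∩ P) = {7, 11, 12}
(P − (Q ∩ P))' = {1, 2, 3, 4, 5, 6, 8, 9, 10, 13}
P − R = {5, 6, 7, 11}
(P − R)' = {1, 2, 3, 4, 8, 9, 10, 12, 13}
R − P = {13}
(P − R)' − (R − P) = {1, 2, 3, 4, 8, 9, 10, 12}
5 ∈ (P − (Q ∩ P))' but 5 ∉ (P − R)' − (R − P), so the inclusion fails.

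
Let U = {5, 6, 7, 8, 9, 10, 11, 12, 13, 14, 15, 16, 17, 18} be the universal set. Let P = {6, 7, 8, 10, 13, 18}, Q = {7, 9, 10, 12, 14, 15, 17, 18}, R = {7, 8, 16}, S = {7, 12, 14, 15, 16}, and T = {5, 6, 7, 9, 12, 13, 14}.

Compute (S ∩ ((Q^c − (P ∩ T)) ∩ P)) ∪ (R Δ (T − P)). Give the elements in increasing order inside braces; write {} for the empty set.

Q^c = {5, 6, 8, 11, 13, 16}
P ∩ T = {6, 7, 13}
Q^c − (P ∩ T) = {5, 8, 11, 16}
(Q^c − (P ∩ T)) ∩ P = {8}
S ∩ ((Q^c − (P ∩ T)) ∩ P) = {}
T − P = {5, 9, 12, 14}
R Δ (T − P) = {5, 7, 8, 9, 12, 14, 16}
(S ∩ ((Q^c − (P ∩ T)) ∩ P)) ∪ (R Δ (T − P)) = {5, 7, 8, 9, 12, 14, 16}

{5, 7, 8, 9, 12, 14, 16}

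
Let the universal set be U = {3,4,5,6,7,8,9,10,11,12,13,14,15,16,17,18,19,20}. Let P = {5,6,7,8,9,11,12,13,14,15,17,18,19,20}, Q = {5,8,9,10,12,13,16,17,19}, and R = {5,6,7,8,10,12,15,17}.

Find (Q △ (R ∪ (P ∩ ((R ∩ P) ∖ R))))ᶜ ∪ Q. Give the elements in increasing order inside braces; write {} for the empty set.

R ∩ P = {5,6,7,8,12,15,17}
(R ∩ P) ∖ R = {}
P ∩ ((R ∩ P) ∖ R) = {}
R ∪ (P ∩ ((R ∩ P) ∖ R)) = {5,6,7,8,10,12,15,17}
Q △ (R ∪ (P ∩ ((R ∩ P) ∖ R))) = {6,7,9,13,15,16,19}
(Q △ (R ∪ (P ∩ ((R ∩ P) ∖ R))))ᶜ = {3,4,5,8,10,11,12,14,17,18,20}
(Q △ (R ∪ (P ∩ ((R ∩ P) ∖ R))))ᶜ ∪ Q = {3,4,5,8,9,10,11,12,13,14,16,17,18,19,20}

{3,4,5,8,9,10,11,12,13,14,16,17,18,19,20}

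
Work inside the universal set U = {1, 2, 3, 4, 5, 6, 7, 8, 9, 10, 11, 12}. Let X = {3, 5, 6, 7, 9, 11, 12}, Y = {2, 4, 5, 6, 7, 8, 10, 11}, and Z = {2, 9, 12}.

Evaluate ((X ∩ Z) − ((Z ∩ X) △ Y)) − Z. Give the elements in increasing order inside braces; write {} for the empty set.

{}

X ∩ Z = {9, 12}
Z ∩ X = {9, 12}
(Z ∩ X) △ Y = {2, 4, 5, 6, 7, 8, 9, 10, 11, 12}
(X ∩ Z) − ((Z ∩ X) △ Y) = {}
((X ∩ Z) − ((Z ∩ X) △ Y)) − Z = {}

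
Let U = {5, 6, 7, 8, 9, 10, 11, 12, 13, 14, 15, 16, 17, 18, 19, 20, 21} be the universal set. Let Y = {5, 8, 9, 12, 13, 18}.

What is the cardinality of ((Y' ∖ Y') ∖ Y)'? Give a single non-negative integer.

17

Y' = {6, 7, 10, 11, 14, 15, 16, 17, 19, 20, 21}
Y' ∖ Y' = {}
(Y' ∖ Y') ∖ Y = {}
((Y' ∖ Y') ∖ Y)' = {5, 6, 7, 8, 9, 10, 11, 12, 13, 14, 15, 16, 17, 18, 19, 20, 21}
|((Y' ∖ Y') ∖ Y)'| = 17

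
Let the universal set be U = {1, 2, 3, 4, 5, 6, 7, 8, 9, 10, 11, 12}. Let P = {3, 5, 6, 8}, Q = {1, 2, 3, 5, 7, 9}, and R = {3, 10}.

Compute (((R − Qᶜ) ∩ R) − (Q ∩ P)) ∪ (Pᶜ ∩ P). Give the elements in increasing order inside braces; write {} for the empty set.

{}

Qᶜ = {4, 6, 8, 10, 11, 12}
R − Qᶜ = {3}
(R − Qᶜ) ∩ R = {3}
Q ∩ P = {3, 5}
((R − Qᶜ) ∩ R) − (Q ∩ P) = {}
Pᶜ = {1, 2, 4, 7, 9, 10, 11, 12}
Pᶜ ∩ P = {}
(((R − Qᶜ) ∩ R) − (Q ∩ P)) ∪ (Pᶜ ∩ P) = {}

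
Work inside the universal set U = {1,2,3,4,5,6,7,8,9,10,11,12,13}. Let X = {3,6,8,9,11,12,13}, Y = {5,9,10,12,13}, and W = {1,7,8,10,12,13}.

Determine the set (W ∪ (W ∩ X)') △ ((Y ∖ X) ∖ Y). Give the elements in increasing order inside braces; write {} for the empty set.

{1,2,3,4,5,6,7,8,9,10,11,12,13}

W ∩ X = {8,12,13}
(W ∩ X)' = {1,2,3,4,5,6,7,9,10,11}
W ∪ (W ∩ X)' = {1,2,3,4,5,6,7,8,9,10,11,12,13}
Y ∖ X = {5,10}
(Y ∖ X) ∖ Y = {}
(W ∪ (W ∩ X)') △ ((Y ∖ X) ∖ Y) = {1,2,3,4,5,6,7,8,9,10,11,12,13}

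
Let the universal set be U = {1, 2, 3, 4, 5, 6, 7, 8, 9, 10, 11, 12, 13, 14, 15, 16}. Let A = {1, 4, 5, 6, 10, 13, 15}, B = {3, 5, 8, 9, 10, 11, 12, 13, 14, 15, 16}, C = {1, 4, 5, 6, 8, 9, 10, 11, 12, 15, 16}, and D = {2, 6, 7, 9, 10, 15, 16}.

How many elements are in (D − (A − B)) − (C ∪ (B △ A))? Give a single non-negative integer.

A − B = {1, 4, 6}
D − (A − B) = {2, 7, 9, 10, 15, 16}
B △ A = {1, 3, 4, 6, 8, 9, 11, 12, 14, 16}
C ∪ (B △ A) = {1, 3, 4, 5, 6, 8, 9, 10, 11, 12, 14, 15, 16}
(D − (A − B)) − (C ∪ (B △ A)) = {2, 7}
|(D − (A − B)) − (C ∪ (B △ A))| = 2

2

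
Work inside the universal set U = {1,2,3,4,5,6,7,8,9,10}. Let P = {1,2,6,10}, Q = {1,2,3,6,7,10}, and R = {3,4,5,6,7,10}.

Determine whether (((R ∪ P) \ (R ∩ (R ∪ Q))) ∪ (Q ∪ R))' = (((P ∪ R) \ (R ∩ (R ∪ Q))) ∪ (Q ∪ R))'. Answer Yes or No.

Yes

R ∪ P = {1,2,3,4,5,6,7,10}
R ∪ Q = {1,2,3,4,5,6,7,10}
R ∩ (R ∪ Q) = {3,4,5,6,7,10}
(R ∪ P) \ (R ∩ (R ∪ Q)) = {1,2}
Q ∪ R = {1,2,3,4,5,6,7,10}
((R ∪ P) \ (R ∩ (R ∪ Q))) ∪ (Q ∪ R) = {1,2,3,4,5,6,7,10}
(((R ∪ P) \ (R ∩ (R ∪ Q))) ∪ (Q ∪ R))' = {8,9}
P ∪ R = {1,2,3,4,5,6,7,10}
(P ∪ R) \ (R ∩ (R ∪ Q)) = {1,2}
((P ∪ R) \ (R ∩ (R ∪ Q))) ∪ (Q ∪ R) = {1,2,3,4,5,6,7,10}
(((P ∪ R) \ (R ∩ (R ∪ Q))) ∪ (Q ∪ R))' = {8,9}
Both equal {8,9}, so (((R ∪ P) \ (R ∩ (R ∪ Q))) ∪ (Q ∪ R))' = (((P ∪ R) \ (R ∩ (R ∪ Q))) ∪ (Q ∪ R))'.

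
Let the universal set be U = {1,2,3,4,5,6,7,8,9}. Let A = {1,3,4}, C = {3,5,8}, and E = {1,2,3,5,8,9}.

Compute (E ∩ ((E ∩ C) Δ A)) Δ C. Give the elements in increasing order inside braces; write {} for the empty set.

{1,3}

E ∩ C = {3,5,8}
(E ∩ C) Δ A = {1,4,5,8}
E ∩ ((E ∩ C) Δ A) = {1,5,8}
(E ∩ ((E ∩ C) Δ A)) Δ C = {1,3}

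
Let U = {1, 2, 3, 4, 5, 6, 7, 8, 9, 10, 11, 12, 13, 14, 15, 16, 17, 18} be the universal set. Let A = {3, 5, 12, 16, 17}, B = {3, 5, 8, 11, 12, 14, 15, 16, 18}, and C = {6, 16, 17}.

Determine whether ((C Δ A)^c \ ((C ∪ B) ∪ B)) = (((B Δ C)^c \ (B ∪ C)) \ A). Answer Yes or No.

C Δ A = {3, 5, 6, 12}
(C Δ A)^c = {1, 2, 4, 7, 8, 9, 10, 11, 13, 14, 15, 16, 17, 18}
C ∪ B = {3, 5, 6, 8, 11, 12, 14, 15, 16, 17, 18}
(C ∪ B) ∪ B = {3, 5, 6, 8, 11, 12, 14, 15, 16, 17, 18}
(C Δ A)^c \ ((C ∪ B) ∪ B) = {1, 2, 4, 7, 9, 10, 13}
B Δ C = {3, 5, 6, 8, 11, 12, 14, 15, 17, 18}
(B Δ C)^c = {1, 2, 4, 7, 9, 10, 13, 16}
B ∪ C = {3, 5, 6, 8, 11, 12, 14, 15, 16, 17, 18}
(B Δ C)^c \ (B ∪ C) = {1, 2, 4, 7, 9, 10, 13}
((B Δ C)^c \ (B ∪ C)) \ A = {1, 2, 4, 7, 9, 10, 13}
Both equal {1, 2, 4, 7, 9, 10, 13}, so (C Δ A)^c \ ((C ∪ B) ∪ B) = ((B Δ C)^c \ (B ∪ C)) \ A.

Yes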